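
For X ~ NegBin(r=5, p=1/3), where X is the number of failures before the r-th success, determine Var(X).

For X ~ NegBin(r=5, p=1/3), where X is the number of failures before the r-th success:
Var(X) = 30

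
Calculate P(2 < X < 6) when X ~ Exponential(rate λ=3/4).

P(2 < X < 6) = ∫_{2}^{6} f(x) dx
where f(x) = \frac{3 e^{- \frac{3 x}{4}}}{4}
= - \frac{1 - e^{3}}{e^{\frac{9}{2}}}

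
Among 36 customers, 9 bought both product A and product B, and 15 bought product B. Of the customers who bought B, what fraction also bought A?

P(A ∩ B) = 9/36 = 1/4
P(B) = 15/36 = 5/12
P(A|B) = P(A ∩ B) / P(B) = (1/4) / (5/12) = 3/5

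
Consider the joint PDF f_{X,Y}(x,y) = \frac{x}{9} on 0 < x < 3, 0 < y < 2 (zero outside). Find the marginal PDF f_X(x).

f_X(x) = ∫_0^2 f(x,y) dy
= ∫_0^2 \frac{x}{9} dy
= \frac{2 x}{9} for 0 < x < 3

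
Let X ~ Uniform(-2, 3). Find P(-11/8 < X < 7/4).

P(-11/8 < X < 7/4) = ∫_{-11/8}^{7/4} f(x) dx
where f(x) = \frac{1}{5}
= \frac{5}{8}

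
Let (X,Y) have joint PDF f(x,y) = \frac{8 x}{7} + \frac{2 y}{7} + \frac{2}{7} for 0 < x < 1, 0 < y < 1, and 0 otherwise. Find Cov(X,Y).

E[XY] = ∫∫ xy × f(x,y) dx dy = \frac{13}{42}
E[X] = \frac{25}{42}
E[Y] = \frac{11}{21}
Cov(X,Y) = E[XY] - E[X]E[Y] = - \frac{1}{441}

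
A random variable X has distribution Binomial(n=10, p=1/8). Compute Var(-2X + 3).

For X ~ Binomial(n=10, p=1/8):
Var(X) = \frac{35}{32}
Var(-2X + 3) = (-2)² × Var(X) = 4 × \frac{35}{32} = \frac{35}{8}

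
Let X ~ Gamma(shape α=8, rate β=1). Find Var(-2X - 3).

For X ~ Gamma(shape α=8, rate β=1):
Var(X) = 8
Var(-2X - 3) = (-2)² × Var(X) = 4 × 8 = 32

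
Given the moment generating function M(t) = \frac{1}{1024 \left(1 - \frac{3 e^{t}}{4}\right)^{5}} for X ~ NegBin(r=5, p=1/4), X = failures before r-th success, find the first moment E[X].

To find E[X], compute M^(1)(0):
M^(1)(t) = \frac{15 e^{t}}{4096 \left(1 - \frac{3 e^{t}}{4}\right)^{6}}
M^(1)(0) = 15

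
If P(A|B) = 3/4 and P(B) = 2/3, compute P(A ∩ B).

By definition, P(A|B) = P(A ∩ B) / P(B)
So P(A ∩ B) = P(A|B) × P(B)
= 3/4 × 2/3
= 1/2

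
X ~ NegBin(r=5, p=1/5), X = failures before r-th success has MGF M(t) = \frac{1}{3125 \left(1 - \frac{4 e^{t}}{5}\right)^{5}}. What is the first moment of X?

To find E[X], compute M^(1)(0):
M^(1)(t) = \frac{4 e^{t}}{3125 \left(1 - \frac{4 e^{t}}{5}\right)^{6}}
M^(1)(0) = 20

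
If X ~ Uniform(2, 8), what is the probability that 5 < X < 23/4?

P(5 < X < 23/4) = ∫_{5}^{23/4} f(x) dx
where f(x) = \frac{1}{6}
= \frac{1}{8}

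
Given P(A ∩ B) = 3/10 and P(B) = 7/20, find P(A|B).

P(A|B) = P(A ∩ B) / P(B)
= (3/10) / (7/20)
= 6/7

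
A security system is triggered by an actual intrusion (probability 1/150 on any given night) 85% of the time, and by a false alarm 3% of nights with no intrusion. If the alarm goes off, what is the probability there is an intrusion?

Let D = the rare event, + = positive/flagged.
P(D) = 1/150
P(+|D) = 85/100 = 17/20
P(+|D') = 3/100
P(+) = P(+|D)P(D) + P(+|D')P(D')
     = \frac{17}{20} × \frac{1}{150} + \frac{3}{100} × \frac{149}{150}
     = \frac{133}{3750}
P(D|+) = P(+|D)P(D)/P(+) = \frac{85}{532}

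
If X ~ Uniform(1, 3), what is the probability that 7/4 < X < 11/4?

P(7/4 < X < 11/4) = ∫_{7/4}^{11/4} f(x) dx
where f(x) = \frac{1}{2}
= \frac{1}{2}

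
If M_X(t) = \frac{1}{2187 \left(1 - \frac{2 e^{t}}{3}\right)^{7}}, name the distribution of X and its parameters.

The MGF M(t) = \frac{1}{2187 \left(1 - \frac{2 e^{t}}{3}\right)^{7}} is the standard form for the NegativeBinomial distribution.
Comparing with the known MGF formula identifies: NegBin(r=7, p=1/3), X = failures before r-th success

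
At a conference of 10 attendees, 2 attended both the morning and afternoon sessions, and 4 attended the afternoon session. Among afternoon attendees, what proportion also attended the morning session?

P(A ∩ B) = 2/10 = 1/5
P(B) = 4/10 = 2/5
P(A|B) = P(A ∩ B) / P(B) = (1/5) / (2/5) = 1/2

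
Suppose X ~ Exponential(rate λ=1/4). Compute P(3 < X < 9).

P(3 < X < 9) = ∫_{3}^{9} f(x) dx
where f(x) = \frac{e^{- \frac{x}{4}}}{4}
= - \frac{1 - e^{\frac{3}{2}}}{e^{\frac{9}{4}}}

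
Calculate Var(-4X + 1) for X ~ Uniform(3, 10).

For X ~ Uniform(3, 10):
Var(X) = \frac{49}{12}
Var(-4X + 1) = (-4)² × Var(X) = 16 × \frac{49}{12} = \frac{196}{3}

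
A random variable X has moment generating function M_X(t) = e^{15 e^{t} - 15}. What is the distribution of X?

The MGF M(t) = e^{15 e^{t} - 15} is the standard form for the Poisson distribution.
Comparing with the known MGF formula identifies: Poisson(λ=15)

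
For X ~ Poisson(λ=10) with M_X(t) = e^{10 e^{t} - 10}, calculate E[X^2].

To find E[X^2], compute M^(2)(0):
M^(1)(t) = 10 e^{t} e^{10 e^{t} - 10}
M^(2)(t) = 100 e^{2 t} e^{10 e^{t} - 10} + 10 e^{t} e^{10 e^{t} - 10}
M^(2)(0) = 110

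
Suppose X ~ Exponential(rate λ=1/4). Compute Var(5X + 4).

For X ~ Exponential(rate λ=1/4):
Var(X) = 16
Var(5X + 4) = (5)² × Var(X) = 25 × 16 = 400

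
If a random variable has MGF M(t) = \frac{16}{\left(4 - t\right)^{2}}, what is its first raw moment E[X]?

To find E[X], compute M^(1)(0):
M^(1)(t) = \frac{32}{\left(4 - t\right)^{3}}
M^(1)(0) = \frac{1}{2}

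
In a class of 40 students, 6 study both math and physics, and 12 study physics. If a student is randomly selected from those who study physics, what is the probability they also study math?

P(A ∩ B) = 6/40 = 3/20
P(B) = 12/40 = 3/10
P(A|B) = P(A ∩ B) / P(B) = (3/20) / (3/10) = 1/2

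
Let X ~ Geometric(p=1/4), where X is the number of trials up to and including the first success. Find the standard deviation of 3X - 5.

For X ~ Geometric(p=1/4), where X is the number of trials up to and including the first success:
Var(X) = 12
SD(X) = √(Var(X)) = √(12) = 2 \sqrt{3}
SD(3X - 5) = |3| × SD(X) = 3 × 2 \sqrt{3} = 6 \sqrt{3}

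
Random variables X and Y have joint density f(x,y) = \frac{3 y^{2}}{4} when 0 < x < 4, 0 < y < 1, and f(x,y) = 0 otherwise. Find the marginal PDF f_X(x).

f_X(x) = ∫_0^1 f(x,y) dy
= ∫_0^1 \frac{3 y^{2}}{4} dy
= \frac{1}{4} for 0 < x < 4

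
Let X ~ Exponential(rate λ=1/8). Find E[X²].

Using the identity E[X²] = Var(X) + (E[X])²:
E[X] = 8
Var(X) = 64
E[X²] = 64 + (8)²
= 128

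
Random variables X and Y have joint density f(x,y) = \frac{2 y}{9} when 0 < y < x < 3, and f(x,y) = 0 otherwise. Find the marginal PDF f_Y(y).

f_Y(y) = ∫_y^3 \frac{2 y}{9} dx = \frac{2 y \left(3 - y\right)}{9}
for 0 < y < 3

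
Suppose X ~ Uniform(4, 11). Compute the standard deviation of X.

For X ~ Uniform(4, 11):
Var(X) = \frac{49}{12}
SD(X) = √(Var(X)) = √(\frac{49}{12}) = \frac{7 \sqrt{3}}{6}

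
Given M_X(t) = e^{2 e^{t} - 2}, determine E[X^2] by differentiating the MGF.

To find E[X^2], compute M^(2)(0):
M^(1)(t) = 2 e^{t} e^{2 e^{t} - 2}
M^(2)(t) = 4 e^{2 t} e^{2 e^{t} - 2} + 2 e^{t} e^{2 e^{t} - 2}
M^(2)(0) = 6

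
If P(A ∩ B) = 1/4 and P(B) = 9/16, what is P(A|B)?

P(A|B) = P(A ∩ B) / P(B)
= (1/4) / (9/16)
= 4/9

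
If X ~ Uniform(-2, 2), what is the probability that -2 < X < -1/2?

P(-2 < X < -1/2) = ∫_{-2}^{-1/2} f(x) dx
where f(x) = \frac{1}{4}
= \frac{3}{8}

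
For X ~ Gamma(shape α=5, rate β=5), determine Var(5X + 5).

For X ~ Gamma(shape α=5, rate β=5):
Var(X) = \frac{1}{5}
Var(5X + 5) = (5)² × Var(X) = 25 × \frac{1}{5} = 5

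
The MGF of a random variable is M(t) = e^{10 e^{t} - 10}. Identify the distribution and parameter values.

The MGF M(t) = e^{10 e^{t} - 10} is the standard form for the Poisson distribution.
Comparing with the known MGF formula identifies: Poisson(λ=10)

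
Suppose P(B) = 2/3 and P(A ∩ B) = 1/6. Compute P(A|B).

P(A|B) = P(A ∩ B) / P(B)
= (1/6) / (2/3)
= 1/4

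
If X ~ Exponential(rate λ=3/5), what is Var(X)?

For X ~ Exponential(rate λ=3/5):
Var(X) = \frac{25}{9}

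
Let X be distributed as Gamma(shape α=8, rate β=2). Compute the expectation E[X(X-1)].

E[X(X-1)] = E[X² - X] = E[X²] - E[X]
E[X] = 4
E[X²] = Var(X) + (E[X])² = 2 + (4)² = 18
E[X(X-1)] = 18 - 4 = 14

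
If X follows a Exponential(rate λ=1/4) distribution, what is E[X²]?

Using the identity E[X²] = Var(X) + (E[X])²:
E[X] = 4
Var(X) = 16
E[X²] = 16 + (4)²
= 32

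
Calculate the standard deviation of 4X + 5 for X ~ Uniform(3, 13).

For X ~ Uniform(3, 13):
Var(X) = \frac{25}{3}
SD(X) = √(Var(X)) = √(\frac{25}{3}) = \frac{5 \sqrt{3}}{3}
SD(4X + 5) = |4| × SD(X) = 4 × \frac{5 \sqrt{3}}{3} = \frac{20 \sqrt{3}}{3}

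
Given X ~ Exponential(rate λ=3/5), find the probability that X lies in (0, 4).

P(0 < X < 4) = ∫_{0}^{4} f(x) dx
where f(x) = \frac{3 e^{- \frac{3 x}{5}}}{5}
= 1 - e^{- \frac{12}{5}}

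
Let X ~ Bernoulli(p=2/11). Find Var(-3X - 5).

For X ~ Bernoulli(p=2/11):
Var(X) = \frac{18}{121}
Var(-3X - 5) = (-3)² × Var(X) = 9 × \frac{18}{121} = \frac{162}{121}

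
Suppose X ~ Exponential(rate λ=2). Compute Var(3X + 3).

For X ~ Exponential(rate λ=2):
Var(X) = \frac{1}{4}
Var(3X + 3) = (3)² × Var(X) = 9 × \frac{1}{4} = \frac{9}{4}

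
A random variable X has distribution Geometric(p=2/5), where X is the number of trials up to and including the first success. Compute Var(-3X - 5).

For X ~ Geometric(p=2/5), where X is the number of trials up to and including the first success:
Var(X) = \frac{15}{4}
Var(-3X - 5) = (-3)² × Var(X) = 9 × \frac{15}{4} = \frac{135}{4}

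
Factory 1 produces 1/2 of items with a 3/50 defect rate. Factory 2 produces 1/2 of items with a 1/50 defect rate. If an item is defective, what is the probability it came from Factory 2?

Using Bayes' theorem:
P(F1) = 1/2, P(D|F1) = 3/50
P(F2) = 1/2, P(D|F2) = 1/50
P(D) = P(D|F1)P(F1) + P(D|F2)P(F2)
     = \frac{1}{25}
P(F2|D) = P(D|F2)P(F2) / P(D)
= \frac{1}{4}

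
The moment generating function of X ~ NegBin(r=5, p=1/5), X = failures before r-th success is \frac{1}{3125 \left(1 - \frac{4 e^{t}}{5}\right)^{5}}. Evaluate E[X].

To find E[X], compute M^(1)(0):
M^(1)(t) = \frac{4 e^{t}}{3125 \left(1 - \frac{4 e^{t}}{5}\right)^{6}}
M^(1)(0) = 20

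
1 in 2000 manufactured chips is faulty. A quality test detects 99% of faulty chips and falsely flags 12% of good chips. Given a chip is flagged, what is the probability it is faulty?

Let D = the rare event, + = positive/flagged.
P(D) = 1/2000
P(+|D) = 99/100
P(+|D') = 12/100 = 3/25
P(+) = P(+|D)P(D) + P(+|D')P(D')
     = \frac{99}{100} × \frac{1}{2000} + \frac{3}{25} × \frac{1999}{2000}
     = \frac{24087}{200000}
P(D|+) = P(+|D)P(D)/P(+) = \frac{33}{8029}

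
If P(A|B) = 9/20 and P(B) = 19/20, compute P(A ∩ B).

By definition, P(A|B) = P(A ∩ B) / P(B)
So P(A ∩ B) = P(A|B) × P(B)
= 9/20 × 19/20
= 171/400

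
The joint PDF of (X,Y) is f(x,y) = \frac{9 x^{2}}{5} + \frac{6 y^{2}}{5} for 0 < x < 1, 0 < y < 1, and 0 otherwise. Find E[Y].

E[Y] = ∫_0^1 ∫_0^1 y × f(x,y) dx dy
= \frac{3}{5}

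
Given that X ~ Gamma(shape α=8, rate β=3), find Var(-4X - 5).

For X ~ Gamma(shape α=8, rate β=3):
Var(X) = \frac{8}{9}
Var(-4X - 5) = (-4)² × Var(X) = 16 × \frac{8}{9} = \frac{128}{9}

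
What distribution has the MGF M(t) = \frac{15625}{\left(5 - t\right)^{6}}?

The MGF M(t) = \frac{15625}{\left(5 - t\right)^{6}} is the standard form for the Gamma distribution.
Comparing with the known MGF formula identifies: Gamma(shape α=6, rate β=5)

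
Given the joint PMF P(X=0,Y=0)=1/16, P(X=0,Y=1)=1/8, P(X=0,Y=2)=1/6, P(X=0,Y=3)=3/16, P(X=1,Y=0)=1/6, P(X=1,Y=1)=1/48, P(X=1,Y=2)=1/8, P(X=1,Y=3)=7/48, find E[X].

First find marginal of X:
P(X=0) = 13/24
P(X=1) = 11/24
E[X] = 0 × 13/24 + 1 × 11/24 = 11/24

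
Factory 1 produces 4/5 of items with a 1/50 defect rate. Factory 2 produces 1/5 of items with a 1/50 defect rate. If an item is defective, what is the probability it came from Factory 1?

Using Bayes' theorem:
P(F1) = 4/5, P(D|F1) = 1/50
P(F2) = 1/5, P(D|F2) = 1/50
P(D) = P(D|F1)P(F1) + P(D|F2)P(F2)
     = \frac{1}{50}
P(F1|D) = P(D|F1)P(F1) / P(D)
= \frac{4}{5}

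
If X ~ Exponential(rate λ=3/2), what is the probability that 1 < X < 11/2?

P(1 < X < 11/2) = ∫_{1}^{11/2} f(x) dx
where f(x) = \frac{3 e^{- \frac{3 x}{2}}}{2}
= - \frac{1}{e^{\frac{33}{4}}} + e^{- \frac{3}{2}}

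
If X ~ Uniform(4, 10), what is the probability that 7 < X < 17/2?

P(7 < X < 17/2) = ∫_{7}^{17/2} f(x) dx
where f(x) = \frac{1}{6}
= \frac{1}{4}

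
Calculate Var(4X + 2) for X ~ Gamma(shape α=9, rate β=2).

For X ~ Gamma(shape α=9, rate β=2):
Var(X) = \frac{9}{4}
Var(4X + 2) = (4)² × Var(X) = 16 × \frac{9}{4} = 36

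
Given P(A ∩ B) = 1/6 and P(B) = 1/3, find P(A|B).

P(A|B) = P(A ∩ B) / P(B)
= (1/6) / (1/3)
= 1/2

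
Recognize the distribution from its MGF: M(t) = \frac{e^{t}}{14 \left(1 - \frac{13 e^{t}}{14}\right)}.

The MGF M(t) = \frac{e^{t}}{14 \left(1 - \frac{13 e^{t}}{14}\right)} is the standard form for the Geometric distribution.
Comparing with the known MGF formula identifies: Geometric(p=1/14), X = trial number of first success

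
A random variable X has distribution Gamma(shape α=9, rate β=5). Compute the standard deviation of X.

For X ~ Gamma(shape α=9, rate β=5):
Var(X) = \frac{9}{25}
SD(X) = √(Var(X)) = √(\frac{9}{25}) = \frac{3}{5}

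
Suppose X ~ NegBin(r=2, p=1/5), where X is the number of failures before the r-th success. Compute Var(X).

For X ~ NegBin(r=2, p=1/5), where X is the number of failures before the r-th success:
Var(X) = 40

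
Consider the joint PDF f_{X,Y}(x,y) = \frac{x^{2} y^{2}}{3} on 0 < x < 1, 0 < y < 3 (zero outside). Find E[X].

f_X(x) = ∫_0^3 \frac{x^{2} y^{2}}{3} dy = 3 x^{2}
E[X] = ∫_0^1 x × (3 x^{2}) dx = \frac{3}{4}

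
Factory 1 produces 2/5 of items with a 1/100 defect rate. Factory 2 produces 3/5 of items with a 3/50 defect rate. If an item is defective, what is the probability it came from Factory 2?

Using Bayes' theorem:
P(F1) = 2/5, P(D|F1) = 1/100
P(F2) = 3/5, P(D|F2) = 3/50
P(D) = P(D|F1)P(F1) + P(D|F2)P(F2)
     = \frac{1}{25}
P(F2|D) = P(D|F2)P(F2) / P(D)
= \frac{9}{10}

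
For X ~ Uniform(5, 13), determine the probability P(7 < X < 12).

P(7 < X < 12) = ∫_{7}^{12} f(x) dx
where f(x) = \frac{1}{8}
= \frac{5}{8}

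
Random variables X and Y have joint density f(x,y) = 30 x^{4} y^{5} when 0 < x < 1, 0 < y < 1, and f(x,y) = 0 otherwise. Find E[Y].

E[Y] = ∫_0^1 ∫_0^1 y × f(x,y) dx dy
= \frac{6}{7}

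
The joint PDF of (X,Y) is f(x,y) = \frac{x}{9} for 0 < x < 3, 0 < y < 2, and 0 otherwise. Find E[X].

f_X(x) = ∫_0^2 \frac{x}{9} dy = \frac{2 x}{9}
E[X] = ∫_0^3 x × (\frac{2 x}{9}) dx = 2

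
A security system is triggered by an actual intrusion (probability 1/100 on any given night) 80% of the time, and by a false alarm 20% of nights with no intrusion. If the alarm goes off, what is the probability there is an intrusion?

Let D = the rare event, + = positive/flagged.
P(D) = 1/100
P(+|D) = 80/100 = 4/5
P(+|D') = 20/100 = 1/5
P(+) = P(+|D)P(D) + P(+|D')P(D')
     = \frac{4}{5} × \frac{1}{100} + \frac{1}{5} × \frac{99}{100}
     = \frac{103}{500}
P(D|+) = P(+|D)P(D)/P(+) = \frac{4}{103}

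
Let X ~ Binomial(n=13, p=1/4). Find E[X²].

Using the identity E[X²] = Var(X) + (E[X])²:
E[X] = \frac{13}{4}
Var(X) = \frac{39}{16}
E[X²] = \frac{39}{16} + (\frac{13}{4})²
= 13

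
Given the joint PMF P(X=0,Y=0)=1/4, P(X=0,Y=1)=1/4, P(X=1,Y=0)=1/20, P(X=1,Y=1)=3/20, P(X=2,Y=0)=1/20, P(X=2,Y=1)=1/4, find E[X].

First find marginal of X:
P(X=0) = 1/2
P(X=1) = 1/5
P(X=2) = 3/10
E[X] = 0 × 1/2 + 1 × 1/5 + 2 × 3/10 = 4/5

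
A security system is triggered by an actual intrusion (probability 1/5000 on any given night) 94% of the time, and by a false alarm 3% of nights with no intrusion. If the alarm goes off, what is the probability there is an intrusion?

Let D = the rare event, + = positive/flagged.
P(D) = 1/5000
P(+|D) = 94/100 = 47/50
P(+|D') = 3/100
P(+) = P(+|D)P(D) + P(+|D')P(D')
     = \frac{47}{50} × \frac{1}{5000} + \frac{3}{100} × \frac{4999}{5000}
     = \frac{15091}{500000}
P(D|+) = P(+|D)P(D)/P(+) = \frac{94}{15091}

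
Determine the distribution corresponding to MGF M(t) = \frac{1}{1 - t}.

The MGF M(t) = \frac{1}{1 - t} is the standard form for the Exponential distribution.
Comparing with the known MGF formula identifies: Exponential(rate λ=1)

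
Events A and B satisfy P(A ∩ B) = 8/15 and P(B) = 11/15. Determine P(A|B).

P(A|B) = P(A ∩ B) / P(B)
= (8/15) / (11/15)
= 8/11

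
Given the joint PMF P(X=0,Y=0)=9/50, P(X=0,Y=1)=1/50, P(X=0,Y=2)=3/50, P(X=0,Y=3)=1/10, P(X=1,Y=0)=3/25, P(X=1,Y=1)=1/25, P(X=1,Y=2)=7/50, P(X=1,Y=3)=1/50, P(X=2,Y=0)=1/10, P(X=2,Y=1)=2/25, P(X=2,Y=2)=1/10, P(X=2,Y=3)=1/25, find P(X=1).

P(X=1) = P(X=1,Y=0) + P(X=1,Y=1) + P(X=1,Y=2) + P(X=1,Y=3)
= 3/25 + 1/25 + 7/50 + 1/50
= 8/25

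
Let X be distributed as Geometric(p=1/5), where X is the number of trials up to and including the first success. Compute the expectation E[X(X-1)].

E[X(X-1)] = E[X² - X] = E[X²] - E[X]
E[X] = 5
E[X²] = Var(X) + (E[X])² = 20 + (5)² = 45
E[X(X-1)] = 45 - 5 = 40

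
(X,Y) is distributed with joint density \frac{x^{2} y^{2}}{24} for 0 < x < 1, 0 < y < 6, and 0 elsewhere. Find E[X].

f_X(x) = ∫_0^6 \frac{x^{2} y^{2}}{24} dy = 3 x^{2}
E[X] = ∫_0^1 x × (3 x^{2}) dx = \frac{3}{4}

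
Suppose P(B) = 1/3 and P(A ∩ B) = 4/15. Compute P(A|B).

P(A|B) = P(A ∩ B) / P(B)
= (4/15) / (1/3)
= 4/5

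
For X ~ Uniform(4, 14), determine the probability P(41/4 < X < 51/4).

P(41/4 < X < 51/4) = ∫_{41/4}^{51/4} f(x) dx
where f(x) = \frac{1}{10}
= \frac{1}{4}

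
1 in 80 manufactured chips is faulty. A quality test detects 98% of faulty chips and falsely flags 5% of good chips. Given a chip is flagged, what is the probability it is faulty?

Let D = the rare event, + = positive/flagged.
P(D) = 1/80
P(+|D) = 98/100 = 49/50
P(+|D') = 5/100 = 1/20
P(+) = P(+|D)P(D) + P(+|D')P(D')
     = \frac{49}{50} × \frac{1}{80} + \frac{1}{20} × \frac{79}{80}
     = \frac{493}{8000}
P(D|+) = P(+|D)P(D)/P(+) = \frac{98}{493}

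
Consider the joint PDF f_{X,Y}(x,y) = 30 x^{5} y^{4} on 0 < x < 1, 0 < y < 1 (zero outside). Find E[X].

E[X] = ∫_0^1 ∫_0^1 x × f(x,y) dy dx
= ∫_0^1 ∫_0^1 x × (30 x^{5} y^{4}) dy dx
= \frac{6}{7}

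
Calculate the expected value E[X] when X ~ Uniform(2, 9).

For X ~ Uniform(2, 9), the expected value is:
E[X] = \frac{11}{2}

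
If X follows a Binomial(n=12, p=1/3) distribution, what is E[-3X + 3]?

For X ~ Binomial(n=12, p=1/3):
E[X] = 4
E[-3X + 3] = -3 × E[X] + 3 = -9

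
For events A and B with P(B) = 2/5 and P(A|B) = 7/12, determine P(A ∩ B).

By definition, P(A|B) = P(A ∩ B) / P(B)
So P(A ∩ B) = P(A|B) × P(B)
= 7/12 × 2/5
= 7/30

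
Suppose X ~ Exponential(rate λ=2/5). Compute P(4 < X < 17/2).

P(4 < X < 17/2) = ∫_{4}^{17/2} f(x) dx
where f(x) = \frac{2 e^{- \frac{2 x}{5}}}{5}
= - \frac{1 - e^{\frac{9}{5}}}{e^{\frac{17}{5}}}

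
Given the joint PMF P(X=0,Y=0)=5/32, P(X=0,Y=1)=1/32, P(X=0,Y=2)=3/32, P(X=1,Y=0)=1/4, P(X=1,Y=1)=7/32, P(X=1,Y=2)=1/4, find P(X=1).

P(X=1) = P(X=1,Y=0) + P(X=1,Y=1) + P(X=1,Y=2)
= 1/4 + 7/32 + 1/4
= 23/32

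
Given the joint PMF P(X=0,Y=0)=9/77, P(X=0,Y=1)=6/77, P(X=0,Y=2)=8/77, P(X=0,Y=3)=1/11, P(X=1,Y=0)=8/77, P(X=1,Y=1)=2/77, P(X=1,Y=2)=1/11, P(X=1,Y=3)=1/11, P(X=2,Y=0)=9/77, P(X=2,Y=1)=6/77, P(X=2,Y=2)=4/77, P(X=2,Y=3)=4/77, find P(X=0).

P(X=0) = P(X=0,Y=0) + P(X=0,Y=1) + P(X=0,Y=2) + P(X=0,Y=3)
= 9/77 + 6/77 + 8/77 + 1/11
= 30/77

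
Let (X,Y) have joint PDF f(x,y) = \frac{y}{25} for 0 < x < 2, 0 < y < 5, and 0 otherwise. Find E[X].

f_X(x) = ∫_0^5 \frac{y}{25} dy = \frac{1}{2}
E[X] = ∫_0^2 x × (\frac{1}{2}) dx = 1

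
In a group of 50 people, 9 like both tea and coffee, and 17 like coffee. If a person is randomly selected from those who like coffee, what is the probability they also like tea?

P(A ∩ B) = 9/50
P(B) = 17/50
P(A|B) = P(A ∩ B) / P(B) = (9/50) / (17/50) = 9/17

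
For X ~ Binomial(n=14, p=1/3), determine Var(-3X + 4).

For X ~ Binomial(n=14, p=1/3):
Var(X) = \frac{28}{9}
Var(-3X + 4) = (-3)² × Var(X) = 9 × \frac{28}{9} = 28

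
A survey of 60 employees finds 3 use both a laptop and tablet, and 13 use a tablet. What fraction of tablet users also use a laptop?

P(A ∩ B) = 3/60 = 1/20
P(B) = 13/60
P(A|B) = P(A ∩ B) / P(B) = (1/20) / (13/60) = 3/13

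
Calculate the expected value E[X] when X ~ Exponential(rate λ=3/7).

For X ~ Exponential(rate λ=3/7), the expected value is:
E[X] = \frac{7}{3}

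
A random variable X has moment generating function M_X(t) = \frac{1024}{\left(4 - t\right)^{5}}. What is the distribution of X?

The MGF M(t) = \frac{1024}{\left(4 - t\right)^{5}} is the standard form for the Gamma distribution.
Comparing with the known MGF formula identifies: Gamma(shape α=5, rate β=4)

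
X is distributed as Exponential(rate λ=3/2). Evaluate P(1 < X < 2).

P(1 < X < 2) = ∫_{1}^{2} f(x) dx
where f(x) = \frac{3 e^{- \frac{3 x}{2}}}{2}
= - \frac{1}{e^{3}} + e^{- \frac{3}{2}}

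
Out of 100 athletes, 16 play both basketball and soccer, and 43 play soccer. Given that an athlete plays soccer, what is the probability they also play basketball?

P(A ∩ B) = 16/100 = 4/25
P(B) = 43/100
P(A|B) = P(A ∩ B) / P(B) = (4/25) / (43/100) = 16/43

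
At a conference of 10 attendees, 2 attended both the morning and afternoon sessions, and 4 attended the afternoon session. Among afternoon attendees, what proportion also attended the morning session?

P(A ∩ B) = 2/10 = 1/5
P(B) = 4/10 = 2/5
P(A|B) = P(A ∩ B) / P(B) = (1/5) / (2/5) = 1/2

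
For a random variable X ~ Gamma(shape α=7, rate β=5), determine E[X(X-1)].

E[X(X-1)] = E[X² - X] = E[X²] - E[X]
E[X] = \frac{7}{5}
E[X²] = Var(X) + (E[X])² = \frac{7}{25} + (\frac{7}{5})² = \frac{56}{25}
E[X(X-1)] = \frac{56}{25} - \frac{7}{5} = \frac{21}{25}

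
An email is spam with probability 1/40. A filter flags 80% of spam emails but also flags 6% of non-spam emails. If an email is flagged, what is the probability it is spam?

Let D = the rare event, + = positive/flagged.
P(D) = 1/40
P(+|D) = 80/100 = 4/5
P(+|D') = 6/100 = 3/50
P(+) = P(+|D)P(D) + P(+|D')P(D')
     = \frac{4}{5} × \frac{1}{40} + \frac{3}{50} × \frac{39}{40}
     = \frac{157}{2000}
P(D|+) = P(+|D)P(D)/P(+) = \frac{40}{157}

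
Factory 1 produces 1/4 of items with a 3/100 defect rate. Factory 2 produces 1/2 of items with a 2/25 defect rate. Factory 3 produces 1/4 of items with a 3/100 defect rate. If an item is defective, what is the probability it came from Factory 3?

Using Bayes' theorem:
P(F1) = 1/4, P(D|F1) = 3/100
P(F2) = 1/2, P(D|F2) = 2/25
P(F3) = 1/4, P(D|F3) = 3/100
P(D) = P(D|F1)P(F1) + P(D|F2)P(F2) + P(D|F3)P(F3)
     = \frac{11}{200}
P(F3|D) = P(D|F3)P(F3) / P(D)
= \frac{3}{22}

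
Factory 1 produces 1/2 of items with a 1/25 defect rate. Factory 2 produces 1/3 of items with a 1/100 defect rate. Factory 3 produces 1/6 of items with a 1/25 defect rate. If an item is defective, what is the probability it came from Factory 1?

Using Bayes' theorem:
P(F1) = 1/2, P(D|F1) = 1/25
P(F2) = 1/3, P(D|F2) = 1/100
P(F3) = 1/6, P(D|F3) = 1/25
P(D) = P(D|F1)P(F1) + P(D|F2)P(F2) + P(D|F3)P(F3)
     = \frac{3}{100}
P(F1|D) = P(D|F1)P(F1) / P(D)
= \frac{2}{3}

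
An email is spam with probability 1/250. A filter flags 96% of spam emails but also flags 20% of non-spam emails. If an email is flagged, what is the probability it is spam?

Let D = the rare event, + = positive/flagged.
P(D) = 1/250
P(+|D) = 96/100 = 24/25
P(+|D') = 20/100 = 1/5
P(+) = P(+|D)P(D) + P(+|D')P(D')
     = \frac{24}{25} × \frac{1}{250} + \frac{1}{5} × \frac{249}{250}
     = \frac{1269}{6250}
P(D|+) = P(+|D)P(D)/P(+) = \frac{8}{423}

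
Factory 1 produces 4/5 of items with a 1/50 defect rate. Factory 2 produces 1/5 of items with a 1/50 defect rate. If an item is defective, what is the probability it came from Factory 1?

Using Bayes' theorem:
P(F1) = 4/5, P(D|F1) = 1/50
P(F2) = 1/5, P(D|F2) = 1/50
P(D) = P(D|F1)P(F1) + P(D|F2)P(F2)
     = \frac{1}{50}
P(F1|D) = P(D|F1)P(F1) / P(D)
= \frac{4}{5}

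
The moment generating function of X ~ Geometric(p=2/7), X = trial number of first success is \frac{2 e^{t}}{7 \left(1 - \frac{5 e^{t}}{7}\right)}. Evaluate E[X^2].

To find E[X^2], compute M^(2)(0):
M^(1)(t) = \frac{2 e^{t}}{7 \left(1 - \frac{5 e^{t}}{7}\right)} + \frac{10 e^{2 t}}{49 \left(1 - \frac{5 e^{t}}{7}\right)^{2}}
M^(2)(t) = \frac{2 e^{t}}{7 \left(1 - \frac{5 e^{t}}{7}\right)} + \frac{30 e^{2 t}}{49 \left(1 - \frac{5 e^{t}}{7}\right)^{2}} + \frac{100 e^{3 t}}{343 \left(1 - \frac{5 e^{t}}{7}\right)^{3}}
M^(2)(0) = 21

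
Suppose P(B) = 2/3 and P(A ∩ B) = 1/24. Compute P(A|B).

P(A|B) = P(A ∩ B) / P(B)
= (1/24) / (2/3)
= 1/16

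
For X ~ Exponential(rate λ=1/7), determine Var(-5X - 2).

For X ~ Exponential(rate λ=1/7):
Var(X) = 49
Var(-5X - 2) = (-5)² × Var(X) = 25 × 49 = 1225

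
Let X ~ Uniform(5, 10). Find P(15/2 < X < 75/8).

P(15/2 < X < 75/8) = ∫_{15/2}^{75/8} f(x) dx
where f(x) = \frac{1}{5}
= \frac{3}{8}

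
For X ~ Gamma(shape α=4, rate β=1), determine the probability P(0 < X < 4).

P(0 < X < 4) = ∫_{0}^{4} f(x) dx
where f(x) = \frac{x^{3} e^{- x}}{6}
= 1 - \frac{71}{3 e^{4}}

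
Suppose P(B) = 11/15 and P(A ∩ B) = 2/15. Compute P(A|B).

P(A|B) = P(A ∩ B) / P(B)
= (2/15) / (11/15)
= 2/11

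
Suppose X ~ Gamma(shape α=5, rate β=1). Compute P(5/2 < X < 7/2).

P(5/2 < X < 7/2) = ∫_{5/2}^{7/2} f(x) dx
where f(x) = \frac{x^{4} e^{- x}}{24}
= \frac{-9225 + 4169 e}{384 e^{\frac{7}{2}}}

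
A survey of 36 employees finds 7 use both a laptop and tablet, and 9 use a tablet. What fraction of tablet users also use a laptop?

P(A ∩ B) = 7/36
P(B) = 9/36 = 1/4
P(A|B) = P(A ∩ B) / P(B) = (7/36) / (1/4) = 7/9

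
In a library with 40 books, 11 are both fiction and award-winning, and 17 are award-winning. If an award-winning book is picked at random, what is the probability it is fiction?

P(A ∩ B) = 11/40
P(B) = 17/40
P(A|B) = P(A ∩ B) / P(B) = (11/40) / (17/40) = 11/17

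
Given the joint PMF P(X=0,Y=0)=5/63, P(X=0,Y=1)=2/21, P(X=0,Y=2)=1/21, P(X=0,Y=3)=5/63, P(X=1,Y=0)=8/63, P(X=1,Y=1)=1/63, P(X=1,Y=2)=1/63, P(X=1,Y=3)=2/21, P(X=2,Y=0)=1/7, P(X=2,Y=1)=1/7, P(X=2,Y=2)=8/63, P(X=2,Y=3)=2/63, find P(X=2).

P(X=2) = P(X=2,Y=0) + P(X=2,Y=1) + P(X=2,Y=2) + P(X=2,Y=3)
= 1/7 + 1/7 + 8/63 + 2/63
= 4/9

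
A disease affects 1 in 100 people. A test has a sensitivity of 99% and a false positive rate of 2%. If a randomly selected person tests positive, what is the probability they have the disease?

Let D = the rare event, + = positive/flagged.
P(D) = 1/100
P(+|D) = 99/100
P(+|D') = 2/100 = 1/50
P(+) = P(+|D)P(D) + P(+|D')P(D')
     = \frac{99}{100} × \frac{1}{100} + \frac{1}{50} × \frac{99}{100}
     = \frac{297}{10000}
P(D|+) = P(+|D)P(D)/P(+) = \frac{1}{3}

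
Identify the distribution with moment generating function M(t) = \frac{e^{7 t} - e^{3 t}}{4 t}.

The MGF M(t) = \frac{e^{7 t} - e^{3 t}}{4 t} is the standard form for the Uniform distribution.
Comparing with the known MGF formula identifies: Uniform(3, 7)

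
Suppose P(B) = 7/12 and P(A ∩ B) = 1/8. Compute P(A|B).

P(A|B) = P(A ∩ B) / P(B)
= (1/8) / (7/12)
= 3/14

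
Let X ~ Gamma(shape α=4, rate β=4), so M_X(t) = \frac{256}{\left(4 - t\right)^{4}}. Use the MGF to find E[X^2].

To find E[X^2], compute M^(2)(0):
M^(1)(t) = \frac{1024}{\left(4 - t\right)^{5}}
M^(2)(t) = \frac{5120}{\left(4 - t\right)^{6}}
M^(2)(0) = \frac{5}{4}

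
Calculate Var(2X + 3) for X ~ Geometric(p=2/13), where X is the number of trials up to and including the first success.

For X ~ Geometric(p=2/13), where X is the number of trials up to and including the first success:
Var(X) = \frac{143}{4}
Var(2X + 3) = (2)² × Var(X) = 4 × \frac{143}{4} = 143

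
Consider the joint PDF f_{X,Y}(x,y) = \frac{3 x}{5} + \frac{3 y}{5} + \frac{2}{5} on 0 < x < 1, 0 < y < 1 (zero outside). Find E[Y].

E[Y] = ∫_0^1 ∫_0^1 y × f(x,y) dx dy
= \frac{11}{20}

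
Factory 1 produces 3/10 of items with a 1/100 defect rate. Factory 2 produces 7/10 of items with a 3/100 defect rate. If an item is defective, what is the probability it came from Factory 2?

Using Bayes' theorem:
P(F1) = 3/10, P(D|F1) = 1/100
P(F2) = 7/10, P(D|F2) = 3/100
P(D) = P(D|F1)P(F1) + P(D|F2)P(F2)
     = \frac{3}{125}
P(F2|D) = P(D|F2)P(F2) / P(D)
= \frac{7}{8}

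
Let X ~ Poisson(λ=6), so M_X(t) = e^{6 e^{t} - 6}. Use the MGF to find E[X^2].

To find E[X^2], compute M^(2)(0):
M^(1)(t) = 6 e^{t} e^{6 e^{t} - 6}
M^(2)(t) = 36 e^{2 t} e^{6 e^{t} - 6} + 6 e^{t} e^{6 e^{t} - 6}
M^(2)(0) = 42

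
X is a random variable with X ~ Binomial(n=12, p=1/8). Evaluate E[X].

For X ~ Binomial(n=12, p=1/8), the expected value is:
E[X] = \frac{3}{2}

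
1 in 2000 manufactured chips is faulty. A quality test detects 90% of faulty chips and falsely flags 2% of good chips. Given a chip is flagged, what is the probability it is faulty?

Let D = the rare event, + = positive/flagged.
P(D) = 1/2000
P(+|D) = 90/100 = 9/10
P(+|D') = 2/100 = 1/50
P(+) = P(+|D)P(D) + P(+|D')P(D')
     = \frac{9}{10} × \frac{1}{2000} + \frac{1}{50} × \frac{1999}{2000}
     = \frac{511}{25000}
P(D|+) = P(+|D)P(D)/P(+) = \frac{45}{2044}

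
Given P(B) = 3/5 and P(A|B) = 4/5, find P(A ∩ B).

By definition, P(A|B) = P(A ∩ B) / P(B)
So P(A ∩ B) = P(A|B) × P(B)
= 4/5 × 3/5
= 12/25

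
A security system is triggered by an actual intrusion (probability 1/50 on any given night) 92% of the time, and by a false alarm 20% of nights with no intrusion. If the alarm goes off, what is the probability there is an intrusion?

Let D = the rare event, + = positive/flagged.
P(D) = 1/50
P(+|D) = 92/100 = 23/25
P(+|D') = 20/100 = 1/5
P(+) = P(+|D)P(D) + P(+|D')P(D')
     = \frac{23}{25} × \frac{1}{50} + \frac{1}{5} × \frac{49}{50}
     = \frac{134}{625}
P(D|+) = P(+|D)P(D)/P(+) = \frac{23}{268}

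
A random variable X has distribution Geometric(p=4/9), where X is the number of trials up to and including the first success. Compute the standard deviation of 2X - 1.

For X ~ Geometric(p=4/9), where X is the number of trials up to and including the first success:
Var(X) = \frac{45}{16}
SD(X) = √(Var(X)) = √(\frac{45}{16}) = \frac{3 \sqrt{5}}{4}
SD(2X - 1) = |2| × SD(X) = 2 × \frac{3 \sqrt{5}}{4} = \frac{3 \sqrt{5}}{2}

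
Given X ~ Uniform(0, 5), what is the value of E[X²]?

Using the identity E[X²] = Var(X) + (E[X])²:
E[X] = \frac{5}{2}
Var(X) = \frac{25}{12}
E[X²] = \frac{25}{12} + (\frac{5}{2})²
= \frac{25}{3}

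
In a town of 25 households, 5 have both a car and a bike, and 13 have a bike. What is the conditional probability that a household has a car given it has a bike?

P(A ∩ B) = 5/25 = 1/5
P(B) = 13/25
P(A|B) = P(A ∩ B) / P(B) = (1/5) / (13/25) = 5/13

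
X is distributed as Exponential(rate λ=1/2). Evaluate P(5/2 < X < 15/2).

P(5/2 < X < 15/2) = ∫_{5/2}^{15/2} f(x) dx
where f(x) = \frac{e^{- \frac{x}{2}}}{2}
= - \frac{1 - e^{\frac{5}{2}}}{e^{\frac{15}{4}}}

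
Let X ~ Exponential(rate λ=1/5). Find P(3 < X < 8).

P(3 < X < 8) = ∫_{3}^{8} f(x) dx
where f(x) = \frac{e^{- \frac{x}{5}}}{5}
= - \frac{1 - e}{e^{\frac{8}{5}}}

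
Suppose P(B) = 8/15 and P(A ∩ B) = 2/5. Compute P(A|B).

P(A|B) = P(A ∩ B) / P(B)
= (2/5) / (8/15)
= 3/4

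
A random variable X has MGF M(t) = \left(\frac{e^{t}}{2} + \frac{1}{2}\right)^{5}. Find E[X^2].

To find E[X^2], compute M^(2)(0):
M^(1)(t) = \frac{5 \left(\frac{e^{t}}{2} + \frac{1}{2}\right)^{4} e^{t}}{2}
M^(2)(t) = \frac{5 \left(\frac{e^{t}}{2} + \frac{1}{2}\right)^{4} e^{t}}{2} + 5 \left(\frac{e^{t}}{2} + \frac{1}{2}\right)^{3} e^{2 t}
M^(2)(0) = \frac{15}{2}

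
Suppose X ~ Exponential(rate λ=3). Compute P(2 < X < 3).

P(2 < X < 3) = ∫_{2}^{3} f(x) dx
where f(x) = 3 e^{- 3 x}
= - \frac{1 - e^{3}}{e^{9}}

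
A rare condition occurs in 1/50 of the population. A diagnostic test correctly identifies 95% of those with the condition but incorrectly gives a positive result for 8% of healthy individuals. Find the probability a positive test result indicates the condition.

Let D = the rare event, + = positive/flagged.
P(D) = 1/50
P(+|D) = 95/100 = 19/20
P(+|D') = 8/100 = 2/25
P(+) = P(+|D)P(D) + P(+|D')P(D')
     = \frac{19}{20} × \frac{1}{50} + \frac{2}{25} × \frac{49}{50}
     = \frac{487}{5000}
P(D|+) = P(+|D)P(D)/P(+) = \frac{95}{487}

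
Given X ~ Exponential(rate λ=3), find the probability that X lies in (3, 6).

P(3 < X < 6) = ∫_{3}^{6} f(x) dx
where f(x) = 3 e^{- 3 x}
= - \frac{1 - e^{9}}{e^{18}}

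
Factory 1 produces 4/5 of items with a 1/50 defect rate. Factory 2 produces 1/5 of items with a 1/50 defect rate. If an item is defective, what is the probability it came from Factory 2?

Using Bayes' theorem:
P(F1) = 4/5, P(D|F1) = 1/50
P(F2) = 1/5, P(D|F2) = 1/50
P(D) = P(D|F1)P(F1) + P(D|F2)P(F2)
     = \frac{1}{50}
P(F2|D) = P(D|F2)P(F2) / P(D)
= \frac{1}{5}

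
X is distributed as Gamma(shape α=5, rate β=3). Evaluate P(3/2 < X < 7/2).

P(3/2 < X < 7/2) = ∫_{3/2}^{7/2} f(x) dx
where f(x) = \frac{81 x^{4} e^{- 3 x}}{8}
= \frac{-98051 + 6131 e^{6}}{128 e^{\frac{21}{2}}}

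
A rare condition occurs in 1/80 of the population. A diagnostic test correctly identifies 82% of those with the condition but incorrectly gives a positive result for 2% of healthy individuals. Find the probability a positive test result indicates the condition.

Let D = the rare event, + = positive/flagged.
P(D) = 1/80
P(+|D) = 82/100 = 41/50
P(+|D') = 2/100 = 1/50
P(+) = P(+|D)P(D) + P(+|D')P(D')
     = \frac{41}{50} × \frac{1}{80} + \frac{1}{50} × \frac{79}{80}
     = \frac{3}{100}
P(D|+) = P(+|D)P(D)/P(+) = \frac{41}{120}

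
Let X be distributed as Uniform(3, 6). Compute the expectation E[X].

For X ~ Uniform(3, 6), the expected value is:
E[X] = \frac{9}{2}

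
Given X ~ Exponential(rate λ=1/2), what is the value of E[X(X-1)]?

E[X(X-1)] = E[X² - X] = E[X²] - E[X]
E[X] = 2
E[X²] = Var(X) + (E[X])² = 4 + (2)² = 8
E[X(X-1)] = 8 - 2 = 6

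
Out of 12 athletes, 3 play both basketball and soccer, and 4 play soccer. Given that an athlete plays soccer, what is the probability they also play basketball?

P(A ∩ B) = 3/12 = 1/4
P(B) = 4/12 = 1/3
P(A|B) = P(A ∩ B) / P(B) = (1/4) / (1/3) = 3/4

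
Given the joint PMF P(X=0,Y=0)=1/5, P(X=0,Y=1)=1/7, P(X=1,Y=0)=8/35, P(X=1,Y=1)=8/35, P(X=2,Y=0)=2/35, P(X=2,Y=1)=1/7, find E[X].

First find marginal of X:
P(X=0) = 12/35
P(X=1) = 16/35
P(X=2) = 1/5
E[X] = 0 × 12/35 + 1 × 16/35 + 2 × 1/5 = 6/7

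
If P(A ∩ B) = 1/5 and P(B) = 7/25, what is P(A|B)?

P(A|B) = P(A ∩ B) / P(B)
= (1/5) / (7/25)
= 5/7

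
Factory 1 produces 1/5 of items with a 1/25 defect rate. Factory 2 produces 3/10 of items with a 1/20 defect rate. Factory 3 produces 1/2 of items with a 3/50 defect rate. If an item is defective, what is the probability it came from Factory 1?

Using Bayes' theorem:
P(F1) = 1/5, P(D|F1) = 1/25
P(F2) = 3/10, P(D|F2) = 1/20
P(F3) = 1/2, P(D|F3) = 3/50
P(D) = P(D|F1)P(F1) + P(D|F2)P(F2) + P(D|F3)P(F3)
     = \frac{53}{1000}
P(F1|D) = P(D|F1)P(F1) / P(D)
= \frac{8}{53}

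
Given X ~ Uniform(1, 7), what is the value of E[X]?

For X ~ Uniform(1, 7), the expected value is:
E[X] = 4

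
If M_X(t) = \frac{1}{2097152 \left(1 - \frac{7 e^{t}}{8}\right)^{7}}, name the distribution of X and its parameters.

The MGF M(t) = \frac{1}{2097152 \left(1 - \frac{7 e^{t}}{8}\right)^{7}} is the standard form for the NegativeBinomial distribution.
Comparing with the known MGF formula identifies: NegBin(r=7, p=1/8), X = failures before r-th success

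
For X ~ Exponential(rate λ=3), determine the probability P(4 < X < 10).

P(4 < X < 10) = ∫_{4}^{10} f(x) dx
where f(x) = 3 e^{- 3 x}
= - \frac{1 - e^{18}}{e^{30}}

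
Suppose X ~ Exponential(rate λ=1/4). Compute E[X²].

Using the identity E[X²] = Var(X) + (E[X])²:
E[X] = 4
Var(X) = 16
E[X²] = 16 + (4)²
= 32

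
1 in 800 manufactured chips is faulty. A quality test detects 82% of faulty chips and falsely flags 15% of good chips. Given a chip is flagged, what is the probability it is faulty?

Let D = the rare event, + = positive/flagged.
P(D) = 1/800
P(+|D) = 82/100 = 41/50
P(+|D') = 15/100 = 3/20
P(+) = P(+|D)P(D) + P(+|D')P(D')
     = \frac{41}{50} × \frac{1}{800} + \frac{3}{20} × \frac{799}{800}
     = \frac{12067}{80000}
P(D|+) = P(+|D)P(D)/P(+) = \frac{82}{12067}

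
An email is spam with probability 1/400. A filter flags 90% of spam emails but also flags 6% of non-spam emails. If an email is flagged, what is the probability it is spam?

Let D = the rare event, + = positive/flagged.
P(D) = 1/400
P(+|D) = 90/100 = 9/10
P(+|D') = 6/100 = 3/50
P(+) = P(+|D)P(D) + P(+|D')P(D')
     = \frac{9}{10} × \frac{1}{400} + \frac{3}{50} × \frac{399}{400}
     = \frac{621}{10000}
P(D|+) = P(+|D)P(D)/P(+) = \frac{5}{138}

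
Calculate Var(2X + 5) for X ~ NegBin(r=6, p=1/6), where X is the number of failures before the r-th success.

For X ~ NegBin(r=6, p=1/6), where X is the number of failures before the r-th success:
Var(X) = 180
Var(2X + 5) = (2)² × Var(X) = 4 × 180 = 720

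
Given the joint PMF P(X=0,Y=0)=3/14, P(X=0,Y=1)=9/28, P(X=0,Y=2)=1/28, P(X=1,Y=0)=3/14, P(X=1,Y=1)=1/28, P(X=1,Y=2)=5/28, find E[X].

First find marginal of X:
P(X=0) = 4/7
P(X=1) = 3/7
E[X] = 0 × 4/7 + 1 × 3/7 = 3/7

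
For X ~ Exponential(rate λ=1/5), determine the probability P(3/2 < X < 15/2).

P(3/2 < X < 15/2) = ∫_{3/2}^{15/2} f(x) dx
where f(x) = \frac{e^{- \frac{x}{5}}}{5}
= - \frac{1}{e^{\frac{3}{2}}} + e^{- \frac{3}{10}}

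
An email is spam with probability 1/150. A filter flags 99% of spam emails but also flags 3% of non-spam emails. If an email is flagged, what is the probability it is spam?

Let D = the rare event, + = positive/flagged.
P(D) = 1/150
P(+|D) = 99/100
P(+|D') = 3/100
P(+) = P(+|D)P(D) + P(+|D')P(D')
     = \frac{99}{100} × \frac{1}{150} + \frac{3}{100} × \frac{149}{150}
     = \frac{91}{2500}
P(D|+) = P(+|D)P(D)/P(+) = \frac{33}{182}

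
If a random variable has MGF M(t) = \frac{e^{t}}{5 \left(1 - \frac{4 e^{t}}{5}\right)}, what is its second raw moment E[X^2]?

To find E[X^2], compute M^(2)(0):
M^(1)(t) = \frac{e^{t}}{5 \left(1 - \frac{4 e^{t}}{5}\right)} + \frac{4 e^{2 t}}{25 \left(1 - \frac{4 e^{t}}{5}\right)^{2}}
M^(2)(t) = \frac{e^{t}}{5 \left(1 - \frac{4 e^{t}}{5}\right)} + \frac{12 e^{2 t}}{25 \left(1 - \frac{4 e^{t}}{5}\right)^{2}} + \frac{32 e^{3 t}}{125 \left(1 - \frac{4 e^{t}}{5}\right)^{3}}
M^(2)(0) = 45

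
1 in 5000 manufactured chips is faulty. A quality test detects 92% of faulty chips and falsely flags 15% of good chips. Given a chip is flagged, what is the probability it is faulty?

Let D = the rare event, + = positive/flagged.
P(D) = 1/5000
P(+|D) = 92/100 = 23/25
P(+|D') = 15/100 = 3/20
P(+) = P(+|D)P(D) + P(+|D')P(D')
     = \frac{23}{25} × \frac{1}{5000} + \frac{3}{20} × \frac{4999}{5000}
     = \frac{75077}{500000}
P(D|+) = P(+|D)P(D)/P(+) = \frac{92}{75077}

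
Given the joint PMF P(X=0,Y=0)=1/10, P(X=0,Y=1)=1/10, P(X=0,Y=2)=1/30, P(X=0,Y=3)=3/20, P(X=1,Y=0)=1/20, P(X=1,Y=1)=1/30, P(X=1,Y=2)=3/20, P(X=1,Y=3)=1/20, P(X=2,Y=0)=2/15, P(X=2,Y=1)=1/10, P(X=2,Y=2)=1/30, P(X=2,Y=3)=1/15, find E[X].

First find marginal of X:
P(X=0) = 23/60
P(X=1) = 17/60
P(X=2) = 1/3
E[X] = 0 × 23/60 + 1 × 17/60 + 2 × 1/3 = 19/20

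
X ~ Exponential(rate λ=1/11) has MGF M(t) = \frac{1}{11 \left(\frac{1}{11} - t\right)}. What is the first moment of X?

To find E[X], compute M^(1)(0):
M^(1)(t) = \frac{1}{11 \left(\frac{1}{11} - t\right)^{2}}
M^(1)(0) = 11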